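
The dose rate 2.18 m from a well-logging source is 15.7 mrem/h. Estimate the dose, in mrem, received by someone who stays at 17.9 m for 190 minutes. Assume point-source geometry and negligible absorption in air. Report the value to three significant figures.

Applying the 1/r² law, rate at 17.9 m:
15.7 × (2.18/17.9)² = 15.7 × 0.01483 = 0.2328 mrem/h.
Dose = rate × time = 0.2328 mrem/h × 3.167 h = 0.7373 mrem.

0.737 mrem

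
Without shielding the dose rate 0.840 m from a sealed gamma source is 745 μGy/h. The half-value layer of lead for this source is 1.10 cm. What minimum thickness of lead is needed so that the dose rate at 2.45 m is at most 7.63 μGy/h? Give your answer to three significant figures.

3.87 cm

At 2.45 m, distance alone gives 745 × (0.840/2.45)² = 745 × 0.1176 = 87.61 μGy/h.
Further attenuation needed: 87.61/7.63 = 11.48.
n = log₂(11.48) = 3.521 half-value layers.
Thickness = 3.521 × 1.10 cm = 3.873 cm.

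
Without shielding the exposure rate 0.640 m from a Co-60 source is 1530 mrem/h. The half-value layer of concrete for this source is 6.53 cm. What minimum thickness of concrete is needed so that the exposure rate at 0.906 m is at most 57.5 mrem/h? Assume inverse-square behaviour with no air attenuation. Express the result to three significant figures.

24.4 cm

At 0.906 m, distance alone gives (0.640/0.906)² = 0.4990, so 1530 × 0.4990 = 763.5 mrem/h.
Further attenuation needed: 763.5/57.5 = 13.28.
n = log₂(13.28) = 3.731 half-value layers.
Thickness = 3.731 × 6.53 cm = 24.36 cm.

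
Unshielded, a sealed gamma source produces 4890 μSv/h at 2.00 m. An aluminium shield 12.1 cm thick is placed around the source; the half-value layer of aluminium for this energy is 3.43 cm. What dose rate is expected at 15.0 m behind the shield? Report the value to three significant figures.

Distance alone: (2.00/15.0)² = 0.01778, so 4890 × 0.01778 = 86.94 μSv/h.
Shield: 12.1/3.43 = 3.528 half-value layers → attenuation 2^(−3.528) = 0.08669.
Combined: 86.94 × 0.08669 = 7.537 μSv/h.

7.54 μSv/h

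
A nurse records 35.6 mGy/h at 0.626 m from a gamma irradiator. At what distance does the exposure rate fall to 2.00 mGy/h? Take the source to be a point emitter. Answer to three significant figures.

Since intensity falls as 1/r², d₂ = d₁·√(I₁/I₂).
I₁/I₂ = 35.6/2.00 = 17.80, so d₂ = 0.626 × √17.80 = 2.641 m.

2.64 m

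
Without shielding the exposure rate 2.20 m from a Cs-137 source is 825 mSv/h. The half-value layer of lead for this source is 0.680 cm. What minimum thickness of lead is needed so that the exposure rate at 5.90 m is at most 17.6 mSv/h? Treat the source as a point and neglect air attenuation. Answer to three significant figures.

1.84 cm

At 5.90 m, distance alone gives (2.20/5.90)² = 0.1390, so 825 × 0.1390 = 114.7 mSv/h.
Further attenuation needed: 114.7/17.6 = 6.517.
n = log₂(6.517) = 2.704 half-value layers.
Thickness = 2.704 × 0.680 cm = 1.839 cm.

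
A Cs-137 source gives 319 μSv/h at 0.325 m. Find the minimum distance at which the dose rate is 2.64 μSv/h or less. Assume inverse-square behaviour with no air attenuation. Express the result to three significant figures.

3.57 m

Applying the 1/r² law, d₂ = d₁·√(I₁/I₂).
I₁/I₂ = 319/2.64 = 120.8, so d₂ = 0.325 × √120.8 = 3.572 m.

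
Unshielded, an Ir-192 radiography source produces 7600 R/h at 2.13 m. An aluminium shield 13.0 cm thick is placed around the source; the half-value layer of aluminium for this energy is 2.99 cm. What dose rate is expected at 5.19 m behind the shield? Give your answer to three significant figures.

Distance alone: (2.13/5.19)² = 0.1684, so 7600 × 0.1684 = 1280 R/h.
Shield: 13.0/2.99 = 4.348 half-value layers → attenuation 2^(−4.348) = 0.04910.
Combined: 1280 × 0.04910 = 62.85 R/h.

62.9 R/h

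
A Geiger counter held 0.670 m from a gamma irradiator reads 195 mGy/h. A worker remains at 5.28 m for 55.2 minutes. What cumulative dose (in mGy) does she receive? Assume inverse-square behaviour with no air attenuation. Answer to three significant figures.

Applying the 1/r² law, rate at 5.28 m:
(0.670/5.28)² = 0.01610, so 195 × 0.01610 = 3.139 mGy/h.
Dose = rate × time = 3.139 mGy/h × 0.9200 h = 2.888 mGy.

2.89 mGy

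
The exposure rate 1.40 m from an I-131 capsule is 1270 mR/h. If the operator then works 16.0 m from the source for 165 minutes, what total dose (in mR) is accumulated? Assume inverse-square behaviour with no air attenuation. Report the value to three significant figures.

26.7 mR

Since intensity falls as 1/r², rate at 16.0 m:
(1.40/16.0)² = 0.007656, so 1270 × 0.007656 = 9.723 mR/h.
Dose = rate × time = 9.723 mR/h × 2.750 h = 26.74 mR.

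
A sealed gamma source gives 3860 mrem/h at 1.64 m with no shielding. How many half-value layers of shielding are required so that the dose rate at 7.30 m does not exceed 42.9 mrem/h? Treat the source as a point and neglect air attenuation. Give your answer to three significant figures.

2.18 half-value layers

At 7.30 m, distance alone gives (1.64/7.30)² = 0.05047, so 3860 × 0.05047 = 194.8 mrem/h.
Further attenuation needed: 194.8/42.9 = 4.541.
n = log₂(4.541) = 2.183 half-value layers.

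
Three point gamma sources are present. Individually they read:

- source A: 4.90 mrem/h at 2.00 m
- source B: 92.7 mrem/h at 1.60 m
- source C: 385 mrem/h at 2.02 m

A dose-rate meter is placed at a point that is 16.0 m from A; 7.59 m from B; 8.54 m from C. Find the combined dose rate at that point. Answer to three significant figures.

25.7 mrem/h

By superposition, sum each source's inverse-square contribution:
A: 4.90 × (2.00/16.0)² = 0.07656 mrem/h
B: 92.7 × (1.60/7.59)² = 4.119 mrem/h
C: 385 × (2.02/8.54)² = 21.54 mrem/h
Total = 0.07656 + 4.119 + 21.54 = 25.74 mrem/h.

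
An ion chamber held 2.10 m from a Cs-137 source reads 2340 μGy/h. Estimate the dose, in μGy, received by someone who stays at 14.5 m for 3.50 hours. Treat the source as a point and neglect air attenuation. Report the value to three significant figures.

172 μGy

Intensity scales as (d₁/d₂)², so rate at 14.5 m:
(2.10/14.5)² = 0.02098, so 2340 × 0.02098 = 49.09 μGy/h.
Dose = rate × time = 49.09 μGy/h × 3.500 h = 171.8 μGy.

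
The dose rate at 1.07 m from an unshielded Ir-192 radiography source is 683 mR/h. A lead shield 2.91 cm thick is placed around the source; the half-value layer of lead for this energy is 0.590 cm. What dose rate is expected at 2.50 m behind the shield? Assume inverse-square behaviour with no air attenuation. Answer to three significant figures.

Distance alone: 683 × (1.07/2.50)² = 683 × 0.1832 = 125.1 mR/h.
Shield: 2.91/0.590 = 4.932 half-value layers → attenuation 2^(−4.932) = 0.03276.
Combined: 125.1 × 0.03276 = 4.098 mR/h.

4.10 mR/h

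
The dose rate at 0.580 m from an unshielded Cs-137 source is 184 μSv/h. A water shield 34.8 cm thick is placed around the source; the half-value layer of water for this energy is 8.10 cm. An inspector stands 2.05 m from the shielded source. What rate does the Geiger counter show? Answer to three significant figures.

0.750 μSv/h

Distance alone: (0.580/2.05)² = 0.08005, so 184 × 0.08005 = 14.73 μSv/h.
Shield: 34.8/8.10 = 4.296 half-value layers → attenuation 2^(−4.296) = 0.05091.
Combined: 14.73 × 0.05091 = 0.7499 μSv/h.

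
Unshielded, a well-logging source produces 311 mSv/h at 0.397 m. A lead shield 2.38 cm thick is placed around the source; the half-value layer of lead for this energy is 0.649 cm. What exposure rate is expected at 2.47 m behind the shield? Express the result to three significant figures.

Distance alone: (0.397/2.47)² = 0.02583, so 311 × 0.02583 = 8.033 mSv/h.
Shield: 2.38/0.649 = 3.667 half-value layers → attenuation 2^(−3.667) = 0.07873.
Combined: 8.033 × 0.07873 = 0.6324 mSv/h.

0.632 mSv/h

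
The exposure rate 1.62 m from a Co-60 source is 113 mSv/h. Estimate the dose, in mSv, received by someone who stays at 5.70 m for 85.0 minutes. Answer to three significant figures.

By the inverse-square law, rate at 5.70 m:
113 × (1.62/5.70)² = 113 × 0.08078 = 9.128 mSv/h.
Dose = rate × time = 9.128 mSv/h × 1.417 h = 12.93 mSv.

12.9 mSv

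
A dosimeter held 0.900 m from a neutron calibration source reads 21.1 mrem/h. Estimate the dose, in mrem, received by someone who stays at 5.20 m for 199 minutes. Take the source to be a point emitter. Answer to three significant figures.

Using I₁d₁² = I₂d₂², rate at 5.20 m:
21.1 × (0.900/5.20)² = 21.1 × 0.02996 = 0.6322 mrem/h.
Dose = rate × time = 0.6322 mrem/h × 3.317 h = 2.097 mrem.

2.10 mrem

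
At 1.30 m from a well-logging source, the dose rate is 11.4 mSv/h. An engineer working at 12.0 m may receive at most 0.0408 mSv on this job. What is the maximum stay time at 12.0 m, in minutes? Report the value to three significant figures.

18.3 min

Applying the 1/r² law, rate at 12.0 m:
11.4 × (1.30/12.0)² = 11.4 × 0.01174 = 0.1338 mSv/h.
Stay time = 0.0408 mSv ÷ 0.1338 mSv/h = 0.3049 h = 18.29 min.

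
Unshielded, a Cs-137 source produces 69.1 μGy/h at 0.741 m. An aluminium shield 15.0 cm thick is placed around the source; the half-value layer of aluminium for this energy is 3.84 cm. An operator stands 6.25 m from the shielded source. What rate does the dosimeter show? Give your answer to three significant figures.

Distance alone: 69.1 × (0.741/6.25)² = 69.1 × 0.01406 = 0.9715 μGy/h.
Shield: 15.0/3.84 = 3.906 half-value layers → attenuation 2^(−3.906) = 0.06671.
Combined: 0.9715 × 0.06671 = 0.06481 μGy/h.

0.0648 μGy/h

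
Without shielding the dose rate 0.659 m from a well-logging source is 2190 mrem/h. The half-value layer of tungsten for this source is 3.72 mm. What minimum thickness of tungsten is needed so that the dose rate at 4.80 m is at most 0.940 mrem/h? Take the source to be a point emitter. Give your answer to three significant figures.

20.3 mm

At 4.80 m, distance alone gives (0.659/4.80)² = 0.01885, so 2190 × 0.01885 = 41.28 mrem/h.
Further attenuation needed: 41.28/0.940 = 43.91.
n = log₂(43.91) = 5.456 half-value layers.
Thickness = 5.456 × 3.72 mm = 20.30 mm.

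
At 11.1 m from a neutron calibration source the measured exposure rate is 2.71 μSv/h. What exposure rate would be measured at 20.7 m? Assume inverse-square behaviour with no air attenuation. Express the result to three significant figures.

0.779 μSv/h

Applying the 1/r² law, scaling from 11.1 m to 20.7 m:
2.71 × (11.1/20.7)² = 2.71 × 0.2875 = 0.7791 μSv/h.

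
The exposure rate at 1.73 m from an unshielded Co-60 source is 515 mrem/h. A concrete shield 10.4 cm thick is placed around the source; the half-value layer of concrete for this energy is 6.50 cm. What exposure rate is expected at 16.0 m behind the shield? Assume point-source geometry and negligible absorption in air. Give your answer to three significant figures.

1.99 mrem/h

Distance alone: (1.73/16.0)² = 0.01169, so 515 × 0.01169 = 6.020 mrem/h.
Shield: 10.4/6.50 = 1.600 half-value layers → attenuation 2^(−1.600) = 0.3299.
Combined: 6.020 × 0.3299 = 1.986 mrem/h.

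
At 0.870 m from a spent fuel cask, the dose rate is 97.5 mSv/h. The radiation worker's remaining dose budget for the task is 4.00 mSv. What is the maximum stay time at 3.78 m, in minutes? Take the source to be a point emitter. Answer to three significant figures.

Using I₁d₁² = I₂d₂², rate at 3.78 m:
97.5 × (0.870/3.78)² = 97.5 × 0.05297 = 5.165 mSv/h.
Stay time = 4.00 mSv ÷ 5.165 mSv/h = 0.7744 h = 46.46 min.

46.5 min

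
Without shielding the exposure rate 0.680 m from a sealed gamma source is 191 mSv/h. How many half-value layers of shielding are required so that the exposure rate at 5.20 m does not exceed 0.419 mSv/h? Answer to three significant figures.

At 5.20 m, distance alone gives 191 × (0.680/5.20)² = 191 × 0.01710 = 3.266 mSv/h.
Further attenuation needed: 3.266/0.419 = 7.795.
n = log₂(7.795) = 2.963 half-value layers.

2.96 half-value layers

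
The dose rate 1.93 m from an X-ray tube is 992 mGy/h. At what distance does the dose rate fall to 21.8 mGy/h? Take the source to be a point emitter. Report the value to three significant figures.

13.0 m

Intensity scales as (d₁/d₂)², so d₂ = d₁·√(I₁/I₂).
I₁/I₂ = 992/21.8 = 45.50, so d₂ = 1.93 × √45.50 = 13.02 m.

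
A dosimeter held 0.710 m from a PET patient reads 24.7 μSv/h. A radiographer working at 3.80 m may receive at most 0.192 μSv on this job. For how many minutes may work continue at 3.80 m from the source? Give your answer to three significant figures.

13.4 min

By the inverse-square law, rate at 3.80 m:
(0.710/3.80)² = 0.03491, so 24.7 × 0.03491 = 0.8623 μSv/h.
Stay time = 0.192 μSv ÷ 0.8623 μSv/h = 0.2227 h = 13.36 min.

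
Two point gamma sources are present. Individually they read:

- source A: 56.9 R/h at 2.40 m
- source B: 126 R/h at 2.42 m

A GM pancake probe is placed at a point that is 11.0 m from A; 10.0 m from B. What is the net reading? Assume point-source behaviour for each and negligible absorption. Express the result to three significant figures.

By superposition, sum each source's inverse-square contribution:
A: 56.9 × (2.40/11.0)² = 2.709 R/h
B: 126 × (2.42/10.0)² = 7.379 R/h
Total = 2.709 + 7.379 = 10.09 R/h.

10.1 R/h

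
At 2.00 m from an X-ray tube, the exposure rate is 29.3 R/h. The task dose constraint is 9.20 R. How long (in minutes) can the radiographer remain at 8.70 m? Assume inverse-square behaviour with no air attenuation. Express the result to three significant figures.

By the inverse-square law, rate at 8.70 m:
29.3 × (2.00/8.70)² = 29.3 × 0.05285 = 1.549 R/h.
Stay time = 9.20 R ÷ 1.549 R/h = 5.939 h = 356.3 min.

356 min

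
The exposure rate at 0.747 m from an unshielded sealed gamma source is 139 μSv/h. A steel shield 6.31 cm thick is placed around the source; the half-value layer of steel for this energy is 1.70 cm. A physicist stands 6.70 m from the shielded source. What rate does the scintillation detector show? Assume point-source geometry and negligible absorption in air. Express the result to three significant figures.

Distance alone: 139 × (0.747/6.70)² = 139 × 0.01243 = 1.728 μSv/h.
Shield: 6.31/1.70 = 3.712 half-value layers → attenuation 2^(−3.712) = 0.07631.
Combined: 1.728 × 0.07631 = 0.1319 μSv/h.

0.132 μSv/h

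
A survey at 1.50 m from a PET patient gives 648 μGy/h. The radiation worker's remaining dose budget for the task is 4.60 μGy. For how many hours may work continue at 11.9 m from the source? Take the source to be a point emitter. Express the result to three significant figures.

0.447 h

Intensity scales as (d₁/d₂)², so rate at 11.9 m:
648 × (1.50/11.9)² = 648 × 0.01589 = 10.30 μGy/h.
Stay time = 4.60 μGy ÷ 10.30 μGy/h = 0.4466 h.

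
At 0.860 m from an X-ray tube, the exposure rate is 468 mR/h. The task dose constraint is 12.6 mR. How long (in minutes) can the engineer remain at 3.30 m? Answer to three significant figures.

23.8 min

Intensity scales as (d₁/d₂)², so rate at 3.30 m:
(0.860/3.30)² = 0.06792, so 468 × 0.06792 = 31.79 mR/h.
Stay time = 12.6 mR ÷ 31.79 mR/h = 0.3964 h = 23.78 min.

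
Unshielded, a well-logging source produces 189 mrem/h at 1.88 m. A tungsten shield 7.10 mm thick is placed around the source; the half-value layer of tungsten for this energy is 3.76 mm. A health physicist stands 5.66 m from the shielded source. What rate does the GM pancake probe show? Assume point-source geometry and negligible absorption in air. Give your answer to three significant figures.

5.63 mrem/h

Distance alone: (1.88/5.66)² = 0.1103, so 189 × 0.1103 = 20.85 mrem/h.
Shield: 7.10/3.76 = 1.888 half-value layers → attenuation 2^(−1.888) = 0.2702.
Combined: 20.85 × 0.2702 = 5.634 mrem/h.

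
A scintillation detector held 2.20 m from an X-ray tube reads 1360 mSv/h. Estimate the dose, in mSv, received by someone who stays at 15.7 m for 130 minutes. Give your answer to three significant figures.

Since intensity falls as 1/r², rate at 15.7 m:
(2.20/15.7)² = 0.01964, so 1360 × 0.01964 = 26.71 mSv/h.
Dose = rate × time = 26.71 mSv/h × 2.167 h = 57.88 mSv.

57.9 mSv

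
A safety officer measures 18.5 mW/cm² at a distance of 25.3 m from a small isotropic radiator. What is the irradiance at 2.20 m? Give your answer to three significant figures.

Since intensity falls as 1/r², the rate at 2.20 m is
(25.3/2.20)² = 132.2, so 18.5 × 132.2 = 2446 mW/cm².

2450 mW/cm²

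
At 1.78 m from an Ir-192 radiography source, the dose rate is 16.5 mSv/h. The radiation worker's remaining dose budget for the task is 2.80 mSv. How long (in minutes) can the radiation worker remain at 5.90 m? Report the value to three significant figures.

112 min

By the inverse-square law, rate at 5.90 m:
(1.78/5.90)² = 0.09102, so 16.5 × 0.09102 = 1.502 mSv/h.
Stay time = 2.80 mSv ÷ 1.502 mSv/h = 1.864 h = 111.8 min.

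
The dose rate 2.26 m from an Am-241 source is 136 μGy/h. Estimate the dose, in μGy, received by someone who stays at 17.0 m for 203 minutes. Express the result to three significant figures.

8.13 μGy

Intensity scales as (d₁/d₂)², so rate at 17.0 m:
136 × (2.26/17.0)² = 136 × 0.01767 = 2.403 μGy/h.
Dose = rate × time = 2.403 μGy/h × 3.383 h = 8.129 μGy.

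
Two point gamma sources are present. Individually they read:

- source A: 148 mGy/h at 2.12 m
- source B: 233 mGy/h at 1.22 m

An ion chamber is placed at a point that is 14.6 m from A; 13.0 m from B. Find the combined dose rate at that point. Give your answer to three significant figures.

By superposition, sum each source's inverse-square contribution:
A: 148 × (2.12/14.6)² = 3.121 mGy/h
B: 233 × (1.22/13.0)² = 2.052 mGy/h
Total = 3.121 + 2.052 = 5.173 mGy/h.

5.17 mGy/h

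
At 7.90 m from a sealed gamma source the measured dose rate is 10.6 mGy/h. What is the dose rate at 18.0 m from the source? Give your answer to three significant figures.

2.04 mGy/h

By the inverse-square law, scaling from 7.90 m to 18.0 m:
(7.90/18.0)² = 0.1926, so 10.6 × 0.1926 = 2.042 mGy/h.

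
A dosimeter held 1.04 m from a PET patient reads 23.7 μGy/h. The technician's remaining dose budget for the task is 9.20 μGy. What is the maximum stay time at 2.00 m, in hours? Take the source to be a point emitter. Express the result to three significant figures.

Intensity scales as (d₁/d₂)², so rate at 2.00 m:
23.7 × (1.04/2.00)² = 23.7 × 0.2704 = 6.408 μGy/h.
Stay time = 9.20 μGy ÷ 6.408 μGy/h = 1.436 h.

1.44 h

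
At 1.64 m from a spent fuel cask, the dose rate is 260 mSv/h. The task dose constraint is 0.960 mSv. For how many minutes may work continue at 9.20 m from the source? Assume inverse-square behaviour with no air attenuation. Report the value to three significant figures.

By the inverse-square law, rate at 9.20 m:
260 × (1.64/9.20)² = 260 × 0.03178 = 8.263 mSv/h.
Stay time = 0.960 mSv ÷ 8.263 mSv/h = 0.1162 h = 6.972 min.

6.97 min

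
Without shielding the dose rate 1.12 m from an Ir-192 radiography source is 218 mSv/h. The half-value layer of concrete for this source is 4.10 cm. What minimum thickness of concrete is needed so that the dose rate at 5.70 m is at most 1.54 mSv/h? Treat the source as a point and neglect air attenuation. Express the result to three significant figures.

10.0 cm

At 5.70 m, distance alone gives 218 × (1.12/5.70)² = 218 × 0.03861 = 8.417 mSv/h.
Further attenuation needed: 8.417/1.54 = 5.466.
n = log₂(5.466) = 2.450 half-value layers.
Thickness = 2.450 × 4.10 cm = 10.04 cm.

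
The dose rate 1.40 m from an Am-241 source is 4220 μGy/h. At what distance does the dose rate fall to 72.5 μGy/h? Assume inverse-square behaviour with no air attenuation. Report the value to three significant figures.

10.7 m

Since intensity falls as 1/r², d₂ = d₁·√(I₁/I₂).
I₁/I₂ = 4220/72.5 = 58.21, so d₂ = 1.40 × √58.21 = 10.68 m.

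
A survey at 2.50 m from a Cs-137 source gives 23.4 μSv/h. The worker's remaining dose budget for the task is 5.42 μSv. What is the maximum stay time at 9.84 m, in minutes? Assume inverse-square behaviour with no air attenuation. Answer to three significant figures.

By the inverse-square law, rate at 9.84 m:
23.4 × (2.50/9.84)² = 23.4 × 0.06455 = 1.510 μSv/h.
Stay time = 5.42 μSv ÷ 1.510 μSv/h = 3.589 h = 215.3 min.

215 min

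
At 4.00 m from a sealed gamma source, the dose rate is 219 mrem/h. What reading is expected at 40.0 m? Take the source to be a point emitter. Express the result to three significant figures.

Since intensity falls as 1/r², the rate at 40.0 m is
(4.00/40.0)² = 0.01000, so 219 × 0.01000 = 2.190 mrem/h.

2.19 mrem/h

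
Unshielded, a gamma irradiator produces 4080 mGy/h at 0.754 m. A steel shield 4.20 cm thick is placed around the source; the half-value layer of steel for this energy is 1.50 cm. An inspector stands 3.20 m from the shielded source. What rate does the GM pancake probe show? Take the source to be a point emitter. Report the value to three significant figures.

Distance alone: (0.754/3.20)² = 0.05552, so 4080 × 0.05552 = 226.5 mGy/h.
Shield: 4.20/1.50 = 2.800 half-value layers → attenuation 2^(−2.800) = 0.1436.
Combined: 226.5 × 0.1436 = 32.53 mGy/h.

32.5 mGy/h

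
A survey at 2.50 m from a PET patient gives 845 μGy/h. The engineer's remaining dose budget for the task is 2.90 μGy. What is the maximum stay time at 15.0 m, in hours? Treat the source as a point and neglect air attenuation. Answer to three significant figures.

Using I₁d₁² = I₂d₂², rate at 15.0 m:
(2.50/15.0)² = 0.02778, so 845 × 0.02778 = 23.47 μGy/h.
Stay time = 2.90 μGy ÷ 23.47 μGy/h = 0.1236 h.

0.124 h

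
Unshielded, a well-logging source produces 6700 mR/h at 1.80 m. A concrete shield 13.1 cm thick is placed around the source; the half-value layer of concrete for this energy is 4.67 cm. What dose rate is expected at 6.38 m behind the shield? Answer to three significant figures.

Distance alone: 6700 × (1.80/6.38)² = 6700 × 0.07960 = 533.3 mR/h.
Shield: 13.1/4.67 = 2.805 half-value layers → attenuation 2^(−2.805) = 0.1431.
Combined: 533.3 × 0.1431 = 76.32 mR/h.

76.3 mR/h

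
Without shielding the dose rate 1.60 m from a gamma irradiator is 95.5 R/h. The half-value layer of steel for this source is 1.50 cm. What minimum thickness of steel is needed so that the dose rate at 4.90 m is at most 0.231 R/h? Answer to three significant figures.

8.19 cm

At 4.90 m, distance alone gives 95.5 × (1.60/4.90)² = 95.5 × 0.1066 = 10.18 R/h.
Further attenuation needed: 10.18/0.231 = 44.07.
n = log₂(44.07) = 5.462 half-value layers.
Thickness = 5.462 × 1.50 cm = 8.193 cm.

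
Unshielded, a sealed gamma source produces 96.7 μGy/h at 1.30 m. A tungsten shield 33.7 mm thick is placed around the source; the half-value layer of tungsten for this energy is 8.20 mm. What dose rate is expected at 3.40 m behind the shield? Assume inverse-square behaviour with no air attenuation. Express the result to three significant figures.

0.819 μGy/h

Distance alone: (1.30/3.40)² = 0.1462, so 96.7 × 0.1462 = 14.14 μGy/h.
Shield: 33.7/8.20 = 4.110 half-value layers → attenuation 2^(−4.110) = 0.05791.
Combined: 14.14 × 0.05791 = 0.8188 μGy/h.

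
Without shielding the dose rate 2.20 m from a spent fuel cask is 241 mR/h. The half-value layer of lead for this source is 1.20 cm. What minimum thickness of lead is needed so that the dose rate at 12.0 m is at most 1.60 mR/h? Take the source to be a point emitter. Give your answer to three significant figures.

At 12.0 m, distance alone gives (2.20/12.0)² = 0.03361, so 241 × 0.03361 = 8.100 mR/h.
Further attenuation needed: 8.100/1.60 = 5.062.
n = log₂(5.062) = 2.340 half-value layers.
Thickness = 2.340 × 1.20 cm = 2.808 cm.

2.81 cm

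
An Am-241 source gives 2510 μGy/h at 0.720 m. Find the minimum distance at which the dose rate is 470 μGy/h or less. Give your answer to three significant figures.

Using I₁d₁² = I₂d₂², d₂ = d₁·√(I₁/I₂).
I₁/I₂ = 2510/470 = 5.340, so d₂ = 0.720 × √5.340 = 1.664 m.

1.66 m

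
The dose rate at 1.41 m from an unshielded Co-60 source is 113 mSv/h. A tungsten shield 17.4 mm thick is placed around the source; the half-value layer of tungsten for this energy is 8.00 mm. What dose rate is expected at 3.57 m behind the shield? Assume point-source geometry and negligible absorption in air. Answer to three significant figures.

Distance alone: 113 × (1.41/3.57)² = 113 × 0.1560 = 17.63 mSv/h.
Shield: 17.4/8.00 = 2.175 half-value layers → attenuation 2^(−2.175) = 0.2214.
Combined: 17.63 × 0.2214 = 3.903 mSv/h.

3.90 mSv/h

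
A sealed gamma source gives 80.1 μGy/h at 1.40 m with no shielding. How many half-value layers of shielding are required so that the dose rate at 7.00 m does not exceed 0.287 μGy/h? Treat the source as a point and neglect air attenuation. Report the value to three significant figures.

3.48 half-value layers

At 7.00 m, distance alone gives (1.40/7.00)² = 0.04000, so 80.1 × 0.04000 = 3.204 μGy/h.
Further attenuation needed: 3.204/0.287 = 11.16.
n = log₂(11.16) = 3.480 half-value layers.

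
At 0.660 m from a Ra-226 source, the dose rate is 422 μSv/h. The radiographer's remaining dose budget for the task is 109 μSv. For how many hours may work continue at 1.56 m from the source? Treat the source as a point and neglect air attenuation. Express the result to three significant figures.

Applying the 1/r² law, rate at 1.56 m:
422 × (0.660/1.56)² = 422 × 0.1790 = 75.54 μSv/h.
Stay time = 109 μSv ÷ 75.54 μSv/h = 1.443 h.

1.44 h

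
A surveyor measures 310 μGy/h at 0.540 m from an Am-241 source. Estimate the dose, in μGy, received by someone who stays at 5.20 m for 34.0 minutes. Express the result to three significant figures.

Applying the 1/r² law, rate at 5.20 m:
310 × (0.540/5.20)² = 310 × 0.01078 = 3.342 μGy/h.
Dose = rate × time = 3.342 μGy/h × 0.5667 h = 1.894 μGy.

1.89 μGy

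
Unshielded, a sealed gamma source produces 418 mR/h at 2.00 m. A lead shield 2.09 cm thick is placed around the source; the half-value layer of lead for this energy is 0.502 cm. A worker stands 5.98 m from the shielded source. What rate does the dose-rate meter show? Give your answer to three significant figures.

2.61 mR/h

Distance alone: 418 × (2.00/5.98)² = 418 × 0.1119 = 46.77 mR/h.
Shield: 2.09/0.502 = 4.163 half-value layers → attenuation 2^(−4.163) = 0.05582.
Combined: 46.77 × 0.05582 = 2.611 mR/h.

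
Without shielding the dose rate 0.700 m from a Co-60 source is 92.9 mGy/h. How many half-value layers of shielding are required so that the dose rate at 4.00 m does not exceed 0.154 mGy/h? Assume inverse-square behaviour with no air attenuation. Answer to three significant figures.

4.21 half-value layers

At 4.00 m, distance alone gives 92.9 × (0.700/4.00)² = 92.9 × 0.03062 = 2.845 mGy/h.
Further attenuation needed: 2.845/0.154 = 18.47.
n = log₂(18.47) = 4.207 half-value layers.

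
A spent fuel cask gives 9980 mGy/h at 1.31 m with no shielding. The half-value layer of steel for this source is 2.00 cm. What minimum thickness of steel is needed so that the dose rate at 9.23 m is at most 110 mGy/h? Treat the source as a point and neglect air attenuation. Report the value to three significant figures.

At 9.23 m, distance alone gives 9980 × (1.31/9.23)² = 9980 × 0.02014 = 201.0 mGy/h.
Further attenuation needed: 201.0/110 = 1.827.
n = log₂(1.827) = 0.8695 half-value layers.
Thickness = 0.8695 × 2.00 cm = 1.739 cm.

1.74 cm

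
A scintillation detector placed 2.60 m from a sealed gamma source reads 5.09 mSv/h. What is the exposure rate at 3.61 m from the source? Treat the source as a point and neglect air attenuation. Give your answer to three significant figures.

2.64 mSv/h

Since intensity falls as 1/r², scaling from 2.60 m to 3.61 m:
5.09 × (2.60/3.61)² = 5.09 × 0.5187 = 2.640 mSv/h.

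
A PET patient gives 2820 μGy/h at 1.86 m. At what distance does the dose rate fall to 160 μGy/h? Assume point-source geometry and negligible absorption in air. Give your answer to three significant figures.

7.81 m

Since intensity falls as 1/r², d₂ = d₁·√(I₁/I₂).
I₁/I₂ = 2820/160 = 17.62, so d₂ = 1.86 × √17.62 = 7.808 m.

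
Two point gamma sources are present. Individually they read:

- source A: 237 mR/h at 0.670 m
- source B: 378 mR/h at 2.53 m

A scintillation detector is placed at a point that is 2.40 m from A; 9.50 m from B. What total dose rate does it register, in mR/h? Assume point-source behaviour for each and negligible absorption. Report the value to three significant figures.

45.3 mR/h

Each source contributes Iᵢ·(dᵢ/rᵢ)²; contributions add.
A: 237 × (0.670/2.40)² = 18.47 mR/h
B: 378 × (2.53/9.50)² = 26.81 mR/h
Total = 18.47 + 26.81 = 45.28 mR/h.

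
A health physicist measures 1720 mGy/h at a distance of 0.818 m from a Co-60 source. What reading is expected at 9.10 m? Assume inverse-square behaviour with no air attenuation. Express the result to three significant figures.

Applying the 1/r² law, the rate at 9.10 m is
(0.818/9.10)² = 0.008080, so 1720 × 0.008080 = 13.90 mGy/h.

13.9 mGy/h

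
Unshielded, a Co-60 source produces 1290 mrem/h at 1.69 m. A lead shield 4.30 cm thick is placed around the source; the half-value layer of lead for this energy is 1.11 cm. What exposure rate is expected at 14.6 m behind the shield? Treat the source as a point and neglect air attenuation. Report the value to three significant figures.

1.18 mrem/h

Distance alone: 1290 × (1.69/14.6)² = 1290 × 0.01340 = 17.29 mrem/h.
Shield: 4.30/1.11 = 3.874 half-value layers → attenuation 2^(−3.874) = 0.06820.
Combined: 17.29 × 0.06820 = 1.179 mrem/h.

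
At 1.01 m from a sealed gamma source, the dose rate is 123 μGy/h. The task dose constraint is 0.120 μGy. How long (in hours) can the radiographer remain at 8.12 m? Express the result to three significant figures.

By the inverse-square law, rate at 8.12 m:
(1.01/8.12)² = 0.01547, so 123 × 0.01547 = 1.903 μGy/h.
Stay time = 0.120 μGy ÷ 1.903 μGy/h = 0.06306 h.

0.0631 h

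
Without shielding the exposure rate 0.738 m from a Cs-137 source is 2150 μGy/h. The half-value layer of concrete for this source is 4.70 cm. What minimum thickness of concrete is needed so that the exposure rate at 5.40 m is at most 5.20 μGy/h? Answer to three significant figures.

At 5.40 m, distance alone gives 2150 × (0.738/5.40)² = 2150 × 0.01868 = 40.16 μGy/h.
Further attenuation needed: 40.16/5.20 = 7.723.
n = log₂(7.723) = 2.949 half-value layers.
Thickness = 2.949 × 4.70 cm = 13.86 cm.

13.9 cm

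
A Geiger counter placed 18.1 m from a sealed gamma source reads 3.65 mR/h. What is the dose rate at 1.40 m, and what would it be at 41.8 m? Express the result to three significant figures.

Intensity scales as (d₁/d₂)², so
At 1.40 m: (18.1/1.40)² = 167.1, so 3.65 × 167.1 = 609.9 mR/h
At 41.8 m: (1.40/41.8)² = 0.001122, so 609.9 × 0.001122 = 0.6843 mR/h.

610 mR/h; 0.684 mR/h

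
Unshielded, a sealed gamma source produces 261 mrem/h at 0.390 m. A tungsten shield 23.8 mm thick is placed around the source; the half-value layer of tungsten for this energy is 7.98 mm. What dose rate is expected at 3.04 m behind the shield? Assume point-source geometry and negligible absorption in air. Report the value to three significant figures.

0.544 mrem/h

Distance alone: 261 × (0.390/3.04)² = 261 × 0.01646 = 4.296 mrem/h.
Shield: 23.8/7.98 = 2.982 half-value layers → attenuation 2^(−2.982) = 0.1266.
Combined: 4.296 × 0.1266 = 0.5439 mrem/h.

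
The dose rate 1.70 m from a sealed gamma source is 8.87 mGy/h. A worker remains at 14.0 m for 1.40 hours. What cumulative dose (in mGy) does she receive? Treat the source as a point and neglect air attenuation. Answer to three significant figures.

0.183 mGy

Since intensity falls as 1/r², rate at 14.0 m:
8.87 × (1.70/14.0)² = 8.87 × 0.01474 = 0.1307 mGy/h.
Dose = rate × time = 0.1307 mGy/h × 1.400 h = 0.1830 mGy.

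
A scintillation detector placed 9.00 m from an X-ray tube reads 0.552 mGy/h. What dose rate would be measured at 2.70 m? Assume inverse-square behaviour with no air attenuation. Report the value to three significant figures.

6.13 mGy/h

Applying the 1/r² law, scaling from 9.00 m to 2.70 m:
0.552 × (9.00/2.70)² = 0.552 × 11.11 = 6.133 mGy/h.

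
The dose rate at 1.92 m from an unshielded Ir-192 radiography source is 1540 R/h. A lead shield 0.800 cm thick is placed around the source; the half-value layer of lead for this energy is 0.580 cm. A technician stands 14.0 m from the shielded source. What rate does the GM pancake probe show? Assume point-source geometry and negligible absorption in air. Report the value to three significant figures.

11.1 R/h

Distance alone: (1.92/14.0)² = 0.01881, so 1540 × 0.01881 = 28.97 R/h.
Shield: 0.800/0.580 = 1.379 half-value layers → attenuation 2^(−1.379) = 0.3845.
Combined: 28.97 × 0.3845 = 11.14 R/h.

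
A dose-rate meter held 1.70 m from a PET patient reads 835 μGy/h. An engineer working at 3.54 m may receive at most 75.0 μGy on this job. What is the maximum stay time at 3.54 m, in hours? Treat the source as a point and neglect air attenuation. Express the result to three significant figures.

By the inverse-square law, rate at 3.54 m:
835 × (1.70/3.54)² = 835 × 0.2306 = 192.6 μGy/h.
Stay time = 75.0 μGy ÷ 192.6 μGy/h = 0.3894 h.

0.389 h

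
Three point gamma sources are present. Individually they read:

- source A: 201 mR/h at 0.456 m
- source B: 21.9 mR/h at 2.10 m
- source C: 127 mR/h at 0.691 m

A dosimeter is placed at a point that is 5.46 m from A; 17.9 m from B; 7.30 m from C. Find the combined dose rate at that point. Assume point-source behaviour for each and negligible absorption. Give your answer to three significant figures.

Each source contributes Iᵢ·(dᵢ/rᵢ)²; contributions add.
A: 201 × (0.456/5.46)² = 1.402 mR/h
B: 21.9 × (2.10/17.9)² = 0.3014 mR/h
C: 127 × (0.691/7.30)² = 1.138 mR/h
Total = 1.402 + 0.3014 + 1.138 = 2.841 mR/h.

2.84 mR/h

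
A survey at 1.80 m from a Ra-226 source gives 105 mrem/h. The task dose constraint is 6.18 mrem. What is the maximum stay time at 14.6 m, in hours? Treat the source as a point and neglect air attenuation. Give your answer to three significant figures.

3.87 h

Applying the 1/r² law, rate at 14.6 m:
105 × (1.80/14.6)² = 105 × 0.01520 = 1.596 mrem/h.
Stay time = 6.18 mrem ÷ 1.596 mrem/h = 3.872 h.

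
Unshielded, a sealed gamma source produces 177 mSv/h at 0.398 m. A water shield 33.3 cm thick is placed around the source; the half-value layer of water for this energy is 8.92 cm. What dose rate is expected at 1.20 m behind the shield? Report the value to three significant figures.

1.46 mSv/h

Distance alone: 177 × (0.398/1.20)² = 177 × 0.1100 = 19.47 mSv/h.
Shield: 33.3/8.92 = 3.733 half-value layers → attenuation 2^(−3.733) = 0.07521.
Combined: 19.47 × 0.07521 = 1.464 mSv/h.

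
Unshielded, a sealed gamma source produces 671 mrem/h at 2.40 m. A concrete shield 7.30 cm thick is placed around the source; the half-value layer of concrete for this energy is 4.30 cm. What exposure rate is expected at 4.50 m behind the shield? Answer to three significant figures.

58.8 mrem/h

Distance alone: (2.40/4.50)² = 0.2844, so 671 × 0.2844 = 190.8 mrem/h.
Shield: 7.30/4.30 = 1.698 half-value layers → attenuation 2^(−1.698) = 0.3082.
Combined: 190.8 × 0.3082 = 58.80 mrem/h.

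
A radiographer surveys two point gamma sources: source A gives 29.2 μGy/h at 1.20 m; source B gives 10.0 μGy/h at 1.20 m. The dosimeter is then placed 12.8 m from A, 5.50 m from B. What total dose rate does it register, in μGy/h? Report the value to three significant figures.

By superposition, sum each source's inverse-square contribution:
A: 29.2 × (1.20/12.8)² = 0.2566 μGy/h
B: 10.0 × (1.20/5.50)² = 0.4760 μGy/h
Total = 0.2566 + 0.4760 = 0.7326 μGy/h.

0.733 μGy/h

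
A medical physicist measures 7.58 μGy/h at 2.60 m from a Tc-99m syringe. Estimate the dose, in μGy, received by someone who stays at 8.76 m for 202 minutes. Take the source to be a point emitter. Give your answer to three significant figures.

Since intensity falls as 1/r², rate at 8.76 m:
(2.60/8.76)² = 0.08809, so 7.58 × 0.08809 = 0.6677 μGy/h.
Dose = rate × time = 0.6677 μGy/h × 3.367 h = 2.248 μGy.

2.25 μGy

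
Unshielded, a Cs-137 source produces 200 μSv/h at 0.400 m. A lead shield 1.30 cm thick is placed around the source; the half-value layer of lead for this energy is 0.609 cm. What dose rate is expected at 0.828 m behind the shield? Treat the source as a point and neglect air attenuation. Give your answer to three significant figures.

10.6 μSv/h

Distance alone: (0.400/0.828)² = 0.2334, so 200 × 0.2334 = 46.68 μSv/h.
Shield: 1.30/0.609 = 2.135 half-value layers → attenuation 2^(−2.135) = 0.2277.
Combined: 46.68 × 0.2277 = 10.63 μSv/h.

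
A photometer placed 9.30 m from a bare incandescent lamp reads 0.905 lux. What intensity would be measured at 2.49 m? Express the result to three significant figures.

12.6 lux

Intensity scales as (d₁/d₂)², so scaling from 9.30 m to 2.49 m:
0.905 × (9.30/2.49)² = 0.905 × 13.95 = 12.62 lux.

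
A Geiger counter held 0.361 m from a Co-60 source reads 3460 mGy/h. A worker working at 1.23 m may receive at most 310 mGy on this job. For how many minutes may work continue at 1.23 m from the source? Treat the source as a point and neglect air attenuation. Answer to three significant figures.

Applying the 1/r² law, rate at 1.23 m:
(0.361/1.23)² = 0.08614, so 3460 × 0.08614 = 298.0 mGy/h.
Stay time = 310 mGy ÷ 298.0 mGy/h = 1.040 h = 62.40 min.

62.4 min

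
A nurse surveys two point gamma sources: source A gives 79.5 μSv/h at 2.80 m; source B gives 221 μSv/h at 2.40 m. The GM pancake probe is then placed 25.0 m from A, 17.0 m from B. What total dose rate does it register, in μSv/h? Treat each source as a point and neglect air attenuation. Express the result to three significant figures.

By superposition, sum each source's inverse-square contribution:
A: 79.5 × (2.80/25.0)² = 0.9972 μSv/h
B: 221 × (2.40/17.0)² = 4.405 μSv/h
Total = 0.9972 + 4.405 = 5.402 μSv/h.

5.40 μSv/h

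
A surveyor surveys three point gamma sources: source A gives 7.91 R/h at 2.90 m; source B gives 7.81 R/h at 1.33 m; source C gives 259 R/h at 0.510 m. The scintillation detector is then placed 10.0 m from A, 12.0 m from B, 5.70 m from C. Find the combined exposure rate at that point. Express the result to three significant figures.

By superposition, sum each source's inverse-square contribution:
A: 7.91 × (2.90/10.0)² = 0.6652 R/h
B: 7.81 × (1.33/12.0)² = 0.09594 R/h
C: 259 × (0.510/5.70)² = 2.073 R/h
Total = 0.6652 + 0.09594 + 2.073 = 2.834 R/h.

2.83 R/h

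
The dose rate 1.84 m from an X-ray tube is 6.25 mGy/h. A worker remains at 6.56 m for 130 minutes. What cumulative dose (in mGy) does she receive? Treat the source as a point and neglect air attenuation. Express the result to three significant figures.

1.07 mGy

Intensity scales as (d₁/d₂)², so rate at 6.56 m:
6.25 × (1.84/6.56)² = 6.25 × 0.07867 = 0.4917 mGy/h.
Dose = rate × time = 0.4917 mGy/h × 2.167 h = 1.066 mGy.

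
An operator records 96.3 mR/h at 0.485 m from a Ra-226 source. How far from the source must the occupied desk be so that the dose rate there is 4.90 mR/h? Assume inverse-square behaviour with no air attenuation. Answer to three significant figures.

Since intensity falls as 1/r², d₂ = d₁·√(I₁/I₂).
I₁/I₂ = 96.3/4.90 = 19.65, so d₂ = 0.485 × √19.65 = 2.150 m.

2.15 m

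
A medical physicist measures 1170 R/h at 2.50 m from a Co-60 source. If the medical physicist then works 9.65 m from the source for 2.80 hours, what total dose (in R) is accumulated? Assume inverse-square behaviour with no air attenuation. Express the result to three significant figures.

Intensity scales as (d₁/d₂)², so rate at 9.65 m:
1170 × (2.50/9.65)² = 1170 × 0.06712 = 78.53 R/h.
Dose = rate × time = 78.53 R/h × 2.800 h = 219.9 R.

220 R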